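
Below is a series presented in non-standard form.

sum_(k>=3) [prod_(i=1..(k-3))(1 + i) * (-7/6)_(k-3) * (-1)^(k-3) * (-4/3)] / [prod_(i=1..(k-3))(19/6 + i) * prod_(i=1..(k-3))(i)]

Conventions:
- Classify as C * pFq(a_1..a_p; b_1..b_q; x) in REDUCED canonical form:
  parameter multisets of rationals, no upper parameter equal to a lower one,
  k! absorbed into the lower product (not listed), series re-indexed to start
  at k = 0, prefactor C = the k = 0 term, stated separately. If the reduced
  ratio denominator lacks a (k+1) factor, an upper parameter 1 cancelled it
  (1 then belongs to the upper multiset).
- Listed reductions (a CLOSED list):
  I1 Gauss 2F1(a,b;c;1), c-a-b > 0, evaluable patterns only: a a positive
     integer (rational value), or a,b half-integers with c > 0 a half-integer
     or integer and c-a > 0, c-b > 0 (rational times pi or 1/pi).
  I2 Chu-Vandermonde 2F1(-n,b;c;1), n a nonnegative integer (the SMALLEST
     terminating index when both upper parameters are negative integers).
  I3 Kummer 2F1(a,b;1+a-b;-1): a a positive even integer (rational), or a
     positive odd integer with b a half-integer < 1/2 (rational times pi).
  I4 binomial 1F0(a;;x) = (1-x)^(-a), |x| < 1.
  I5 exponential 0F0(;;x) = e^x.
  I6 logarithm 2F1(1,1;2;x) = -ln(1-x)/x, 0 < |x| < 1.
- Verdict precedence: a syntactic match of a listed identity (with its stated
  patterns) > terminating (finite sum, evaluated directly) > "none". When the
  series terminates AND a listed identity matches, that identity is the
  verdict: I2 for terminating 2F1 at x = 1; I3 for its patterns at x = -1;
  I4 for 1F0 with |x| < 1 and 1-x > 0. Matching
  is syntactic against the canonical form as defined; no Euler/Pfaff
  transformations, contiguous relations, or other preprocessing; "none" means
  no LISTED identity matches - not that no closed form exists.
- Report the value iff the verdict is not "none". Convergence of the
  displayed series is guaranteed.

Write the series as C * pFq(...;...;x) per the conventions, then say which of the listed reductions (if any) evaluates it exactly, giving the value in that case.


The series (x = -1) is 2F1: upper {-7/6, 2}, lower {25/6}, prefactor -4/3. Verdict at x = -1: Kummer (I3) matches (x = -1; c = 25/6 equals 1+a-b for upper {-7/6, 2}: listed pattern). Sum: -19/9.

First insight: t_0 = -4/3 here, and the lower running product (C = -4/3) is a rising factorial.
Adjacent-term ratio: r(k) = (-1) * (k-7/6) (k+2) / [(k+25/6) (k+1)] ; factor over Q: parameters, x = (-1), and C = -4/3.


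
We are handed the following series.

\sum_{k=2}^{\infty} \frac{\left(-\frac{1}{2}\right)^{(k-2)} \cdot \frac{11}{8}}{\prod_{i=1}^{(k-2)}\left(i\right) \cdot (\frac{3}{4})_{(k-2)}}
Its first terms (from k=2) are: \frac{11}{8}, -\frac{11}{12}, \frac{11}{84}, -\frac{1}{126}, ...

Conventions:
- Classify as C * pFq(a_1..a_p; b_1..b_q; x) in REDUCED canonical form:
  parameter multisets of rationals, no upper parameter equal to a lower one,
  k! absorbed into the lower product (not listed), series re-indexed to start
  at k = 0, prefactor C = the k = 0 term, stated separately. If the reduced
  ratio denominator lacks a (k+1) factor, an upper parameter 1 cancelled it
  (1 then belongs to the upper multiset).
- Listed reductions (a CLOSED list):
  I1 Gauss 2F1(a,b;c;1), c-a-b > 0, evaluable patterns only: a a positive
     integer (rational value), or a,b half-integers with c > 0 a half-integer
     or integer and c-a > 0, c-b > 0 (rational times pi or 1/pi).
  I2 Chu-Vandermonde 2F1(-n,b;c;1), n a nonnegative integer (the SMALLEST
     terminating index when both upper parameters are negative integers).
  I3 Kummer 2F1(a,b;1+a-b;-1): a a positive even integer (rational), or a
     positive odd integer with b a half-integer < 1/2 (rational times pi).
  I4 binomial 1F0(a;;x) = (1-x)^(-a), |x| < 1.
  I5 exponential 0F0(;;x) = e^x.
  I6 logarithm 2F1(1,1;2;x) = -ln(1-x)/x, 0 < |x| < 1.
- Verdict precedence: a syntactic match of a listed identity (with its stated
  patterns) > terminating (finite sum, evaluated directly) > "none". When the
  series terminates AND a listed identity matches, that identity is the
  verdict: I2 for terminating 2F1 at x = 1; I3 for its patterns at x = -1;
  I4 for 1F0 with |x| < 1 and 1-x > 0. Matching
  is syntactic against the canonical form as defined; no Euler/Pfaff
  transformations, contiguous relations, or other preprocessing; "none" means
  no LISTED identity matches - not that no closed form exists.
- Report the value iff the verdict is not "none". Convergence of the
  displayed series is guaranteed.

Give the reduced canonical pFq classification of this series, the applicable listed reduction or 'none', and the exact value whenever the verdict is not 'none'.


With C = \frac{11}{8}: the canonical form is 0F1(-; \frac{3}{4}; -\frac{1}{2}). Verdict: none. A 0F1 with upper {-} fits none of I1-I6 at x = -\frac{1}{2}; the sum runs forever.

Key step: t_0 = \frac{11}{8} here, and the product of the first k integers (prefactor 11/8) is k!.
Consecutive-term ratio: r(k) = -\frac{1}{2} * 1 / [(k+\frac{3}{4}) (k+1)] - rational; roots negated = parameters, x = -\frac{1}{2}, C = \frac{11}{8}.


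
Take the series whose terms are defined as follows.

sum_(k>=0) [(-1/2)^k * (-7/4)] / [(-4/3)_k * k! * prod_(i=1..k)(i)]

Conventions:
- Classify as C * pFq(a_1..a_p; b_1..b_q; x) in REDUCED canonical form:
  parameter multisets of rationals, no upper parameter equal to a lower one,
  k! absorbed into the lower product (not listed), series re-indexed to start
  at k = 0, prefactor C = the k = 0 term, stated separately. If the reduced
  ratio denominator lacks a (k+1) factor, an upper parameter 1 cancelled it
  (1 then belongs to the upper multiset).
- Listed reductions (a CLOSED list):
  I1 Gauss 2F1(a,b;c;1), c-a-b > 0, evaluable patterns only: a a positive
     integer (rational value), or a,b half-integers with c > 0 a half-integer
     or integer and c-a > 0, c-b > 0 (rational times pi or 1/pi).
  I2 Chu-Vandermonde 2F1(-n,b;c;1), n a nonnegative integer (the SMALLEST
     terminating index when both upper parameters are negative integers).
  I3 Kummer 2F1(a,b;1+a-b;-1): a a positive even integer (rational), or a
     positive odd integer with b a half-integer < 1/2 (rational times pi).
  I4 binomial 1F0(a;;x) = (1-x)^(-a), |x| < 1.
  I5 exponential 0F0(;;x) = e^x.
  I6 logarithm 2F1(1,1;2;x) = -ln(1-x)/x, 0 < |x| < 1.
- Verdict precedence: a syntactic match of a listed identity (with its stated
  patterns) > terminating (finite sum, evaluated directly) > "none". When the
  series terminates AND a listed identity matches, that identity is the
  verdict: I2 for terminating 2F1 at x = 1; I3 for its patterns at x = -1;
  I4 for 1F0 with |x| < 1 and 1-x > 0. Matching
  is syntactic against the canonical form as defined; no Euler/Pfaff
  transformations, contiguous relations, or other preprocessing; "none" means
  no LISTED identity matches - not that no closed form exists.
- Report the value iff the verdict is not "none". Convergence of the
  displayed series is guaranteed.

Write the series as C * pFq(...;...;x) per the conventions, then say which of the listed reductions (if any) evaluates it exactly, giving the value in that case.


With C = -7/4: the canonical form is 0F2(-; -4/3, 1; -1/2). Verdict: none. No listed pattern accepts 0F2(-; -4/3, 1; -1/2).

Structural cue: t_0 being -7/4, the lower running product (C = -7/4, x = -1/2) is a rising factorial.
Consecutive-term ratio: r(k) = (-1/2) * 1 / [(k-4/3) (k+1) (k+1)] ; factor over Q: parameters, x = (-1/2), and C = -7/4.


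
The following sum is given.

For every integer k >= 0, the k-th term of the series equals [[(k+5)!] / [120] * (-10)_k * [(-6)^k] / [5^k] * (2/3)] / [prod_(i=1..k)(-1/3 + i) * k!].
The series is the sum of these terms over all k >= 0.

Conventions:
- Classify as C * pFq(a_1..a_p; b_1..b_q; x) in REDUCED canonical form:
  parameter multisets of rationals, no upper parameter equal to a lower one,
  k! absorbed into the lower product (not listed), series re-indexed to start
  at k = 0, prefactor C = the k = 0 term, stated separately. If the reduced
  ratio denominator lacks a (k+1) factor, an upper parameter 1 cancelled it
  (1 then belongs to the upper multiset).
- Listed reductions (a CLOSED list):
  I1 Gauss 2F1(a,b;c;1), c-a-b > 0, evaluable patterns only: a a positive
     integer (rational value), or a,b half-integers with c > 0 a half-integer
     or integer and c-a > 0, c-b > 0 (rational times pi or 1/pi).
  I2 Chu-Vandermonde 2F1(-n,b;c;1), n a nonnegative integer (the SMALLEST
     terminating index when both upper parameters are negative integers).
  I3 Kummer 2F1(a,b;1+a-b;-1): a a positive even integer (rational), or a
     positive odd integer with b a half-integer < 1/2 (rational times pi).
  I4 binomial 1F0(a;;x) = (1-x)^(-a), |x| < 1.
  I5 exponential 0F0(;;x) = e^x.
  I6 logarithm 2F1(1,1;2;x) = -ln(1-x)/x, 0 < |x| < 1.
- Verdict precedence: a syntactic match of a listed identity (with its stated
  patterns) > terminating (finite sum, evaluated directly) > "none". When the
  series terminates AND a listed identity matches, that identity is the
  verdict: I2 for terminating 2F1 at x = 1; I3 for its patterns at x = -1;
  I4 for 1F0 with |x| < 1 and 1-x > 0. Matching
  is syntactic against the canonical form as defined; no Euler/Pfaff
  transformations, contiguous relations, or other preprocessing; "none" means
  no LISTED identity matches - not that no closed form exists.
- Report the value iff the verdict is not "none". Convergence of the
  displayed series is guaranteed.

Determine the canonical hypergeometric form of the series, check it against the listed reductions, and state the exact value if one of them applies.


Reduced: x = -6/5, 2F1, upper = {-10, 6}, lower = {2/3}, C = 2/3. Verdict: terminating. With -10 upstairs the series is a 11-term polynomial sum; evaluated term by term. Exact value: 703505829203613478/332197265625.

The tell: t_0 being 2/3, the factorial ratio (prefactor 2/3) (k+a-1)!/(a-1)! is a rising factorial (a)_k.
Step ratio: r(k) = (-6/5) * (k-10) (k+6) / [(k+2/3) (k+1)] - rational in k, leading ratio (-6/5); with t_0 = 2/3, classification follows.


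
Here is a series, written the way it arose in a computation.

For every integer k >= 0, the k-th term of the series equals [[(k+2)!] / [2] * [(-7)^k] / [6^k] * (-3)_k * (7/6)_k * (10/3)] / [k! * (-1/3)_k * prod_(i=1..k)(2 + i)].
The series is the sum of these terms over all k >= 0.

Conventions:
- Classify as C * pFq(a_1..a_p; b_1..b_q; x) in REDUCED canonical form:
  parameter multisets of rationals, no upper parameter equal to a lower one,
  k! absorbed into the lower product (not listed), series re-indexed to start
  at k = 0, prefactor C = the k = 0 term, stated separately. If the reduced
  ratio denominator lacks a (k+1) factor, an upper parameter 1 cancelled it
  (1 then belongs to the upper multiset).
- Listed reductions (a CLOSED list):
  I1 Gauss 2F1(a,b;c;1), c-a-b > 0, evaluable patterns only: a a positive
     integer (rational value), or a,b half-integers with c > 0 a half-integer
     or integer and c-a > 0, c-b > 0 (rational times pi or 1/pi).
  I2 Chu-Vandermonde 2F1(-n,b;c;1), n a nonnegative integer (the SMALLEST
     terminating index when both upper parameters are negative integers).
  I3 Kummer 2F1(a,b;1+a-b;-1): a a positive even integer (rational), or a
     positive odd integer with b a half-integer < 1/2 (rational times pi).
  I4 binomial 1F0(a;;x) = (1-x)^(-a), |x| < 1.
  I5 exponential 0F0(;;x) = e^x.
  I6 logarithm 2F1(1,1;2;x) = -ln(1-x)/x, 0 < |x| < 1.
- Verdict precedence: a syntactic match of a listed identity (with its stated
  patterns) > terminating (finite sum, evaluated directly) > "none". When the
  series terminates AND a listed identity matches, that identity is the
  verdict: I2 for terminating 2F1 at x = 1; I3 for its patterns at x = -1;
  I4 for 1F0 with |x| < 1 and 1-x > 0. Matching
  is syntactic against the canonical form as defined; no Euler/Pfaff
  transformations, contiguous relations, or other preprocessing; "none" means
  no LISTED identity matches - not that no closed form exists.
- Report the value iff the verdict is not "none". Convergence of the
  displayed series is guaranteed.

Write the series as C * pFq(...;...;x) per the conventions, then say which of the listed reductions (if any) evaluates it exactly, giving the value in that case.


At argument -7/6: a 2F1 with upper {-3, 7/6}, lower {-1/3}, scaled by C = 10/3. Verdict: terminating (-3 upstairs). 4 nonzero terms in all; added directly. Value: -1590067/5184.

Structural cue: t_0 = 10/3 here, and the two geometric factors (C = 10/3, x = -7/6) combine into one argument.
Adjacent-term ratio: r(k) = (-7/6) * (k-3) (k+7/6) / [(k-1/3) (k+1)] - rational; roots negated = parameters, x = (-7/6), C = 10/3.


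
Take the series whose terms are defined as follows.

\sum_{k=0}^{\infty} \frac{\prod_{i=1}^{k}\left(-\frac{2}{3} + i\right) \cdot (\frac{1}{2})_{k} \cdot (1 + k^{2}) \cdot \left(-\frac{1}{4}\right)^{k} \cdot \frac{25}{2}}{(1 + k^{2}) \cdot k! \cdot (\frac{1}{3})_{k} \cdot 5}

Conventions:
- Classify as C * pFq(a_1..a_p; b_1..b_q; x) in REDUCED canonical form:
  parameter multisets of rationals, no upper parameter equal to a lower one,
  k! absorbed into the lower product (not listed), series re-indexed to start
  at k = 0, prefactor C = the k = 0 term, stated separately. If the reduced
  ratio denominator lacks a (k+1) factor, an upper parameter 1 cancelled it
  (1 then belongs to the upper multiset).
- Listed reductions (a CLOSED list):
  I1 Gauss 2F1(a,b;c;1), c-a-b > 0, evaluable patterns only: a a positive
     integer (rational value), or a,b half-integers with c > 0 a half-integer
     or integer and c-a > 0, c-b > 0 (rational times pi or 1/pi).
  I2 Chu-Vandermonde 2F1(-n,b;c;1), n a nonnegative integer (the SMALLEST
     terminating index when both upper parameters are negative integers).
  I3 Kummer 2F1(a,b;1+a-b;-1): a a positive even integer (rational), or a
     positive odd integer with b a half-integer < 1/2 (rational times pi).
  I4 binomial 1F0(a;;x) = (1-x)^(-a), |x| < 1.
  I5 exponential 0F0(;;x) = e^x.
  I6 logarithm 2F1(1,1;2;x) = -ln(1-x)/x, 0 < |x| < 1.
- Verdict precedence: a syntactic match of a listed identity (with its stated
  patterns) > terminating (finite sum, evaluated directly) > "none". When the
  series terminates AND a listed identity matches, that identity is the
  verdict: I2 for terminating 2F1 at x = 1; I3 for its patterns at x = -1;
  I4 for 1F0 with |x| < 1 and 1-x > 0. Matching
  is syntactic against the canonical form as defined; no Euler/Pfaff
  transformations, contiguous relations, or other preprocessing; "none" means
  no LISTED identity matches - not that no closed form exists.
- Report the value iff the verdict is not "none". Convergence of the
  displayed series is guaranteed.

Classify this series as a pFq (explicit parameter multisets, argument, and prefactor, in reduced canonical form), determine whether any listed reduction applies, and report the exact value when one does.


Key observation: t_0 = \frac{5}{2} here, and the parameter 1/3 appears in both the upper and lower lists and cancels (alongside the other common factor).
Step ratio: r(k) = -\frac{1}{4} * (k+\frac{1}{2}) / [(k+1)] - rational; roots negated = parameters, x = -\frac{1}{4}, C = \frac{5}{2}.

Prefactor \frac{5}{2}, argument -\frac{1}{4}: 1F0 with upper {\frac{1}{2}} over lower {-}. Verdict at x = -\frac{1}{4}: the I4 binomial reduction matches (the 1F0 binomial series: exponent -1/2, x = -\frac{1}{4}). Its exact value is \frac{5}{2} \cdot \left(\frac{5}{4}\right)^{-\frac{1}{2}}.


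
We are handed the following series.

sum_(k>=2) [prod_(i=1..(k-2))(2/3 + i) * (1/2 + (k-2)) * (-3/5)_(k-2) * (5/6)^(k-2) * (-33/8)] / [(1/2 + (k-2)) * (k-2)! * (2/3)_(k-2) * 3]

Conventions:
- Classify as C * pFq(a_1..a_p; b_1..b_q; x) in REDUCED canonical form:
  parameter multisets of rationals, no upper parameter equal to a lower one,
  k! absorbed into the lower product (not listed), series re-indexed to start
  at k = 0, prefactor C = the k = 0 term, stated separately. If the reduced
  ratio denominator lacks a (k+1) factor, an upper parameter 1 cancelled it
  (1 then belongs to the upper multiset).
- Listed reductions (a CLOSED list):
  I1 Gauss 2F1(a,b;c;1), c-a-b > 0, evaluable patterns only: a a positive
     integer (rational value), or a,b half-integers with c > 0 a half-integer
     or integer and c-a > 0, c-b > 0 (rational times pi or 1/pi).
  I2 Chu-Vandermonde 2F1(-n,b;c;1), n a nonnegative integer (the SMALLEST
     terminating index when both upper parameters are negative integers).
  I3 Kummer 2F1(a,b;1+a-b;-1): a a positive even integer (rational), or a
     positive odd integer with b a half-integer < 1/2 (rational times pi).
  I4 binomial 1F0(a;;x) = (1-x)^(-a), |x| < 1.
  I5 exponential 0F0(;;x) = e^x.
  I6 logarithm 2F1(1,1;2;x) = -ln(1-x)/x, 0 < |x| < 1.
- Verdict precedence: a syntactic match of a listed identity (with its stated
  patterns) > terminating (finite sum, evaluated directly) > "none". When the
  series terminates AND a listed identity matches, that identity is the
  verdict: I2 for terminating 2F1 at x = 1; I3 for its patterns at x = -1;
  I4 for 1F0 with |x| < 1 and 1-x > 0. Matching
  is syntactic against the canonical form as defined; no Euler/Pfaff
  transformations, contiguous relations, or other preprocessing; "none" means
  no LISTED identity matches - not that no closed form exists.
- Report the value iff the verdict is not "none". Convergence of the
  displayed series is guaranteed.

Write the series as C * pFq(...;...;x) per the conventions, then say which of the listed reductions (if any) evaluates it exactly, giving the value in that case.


x = 5/6 here; the reduced form reads 2F1, upper {-3/5, 5/3}, lower {2/3}, C = -11/8. Verdict: none - at argument 5/6 the multisets {-3/5, 5/3} ; {2/3} match no listed identity.

First insight: with t_0 = -11/8, the constant factors (C = -11/8) combine into one prefactor.
Consecutive-term ratio: r(k) = (5/6) * (k-3/5) (k+5/3) / [(k+2/3) (k+1)] ; factor over Q: parameters, x = (5/6), and C = -11/8.


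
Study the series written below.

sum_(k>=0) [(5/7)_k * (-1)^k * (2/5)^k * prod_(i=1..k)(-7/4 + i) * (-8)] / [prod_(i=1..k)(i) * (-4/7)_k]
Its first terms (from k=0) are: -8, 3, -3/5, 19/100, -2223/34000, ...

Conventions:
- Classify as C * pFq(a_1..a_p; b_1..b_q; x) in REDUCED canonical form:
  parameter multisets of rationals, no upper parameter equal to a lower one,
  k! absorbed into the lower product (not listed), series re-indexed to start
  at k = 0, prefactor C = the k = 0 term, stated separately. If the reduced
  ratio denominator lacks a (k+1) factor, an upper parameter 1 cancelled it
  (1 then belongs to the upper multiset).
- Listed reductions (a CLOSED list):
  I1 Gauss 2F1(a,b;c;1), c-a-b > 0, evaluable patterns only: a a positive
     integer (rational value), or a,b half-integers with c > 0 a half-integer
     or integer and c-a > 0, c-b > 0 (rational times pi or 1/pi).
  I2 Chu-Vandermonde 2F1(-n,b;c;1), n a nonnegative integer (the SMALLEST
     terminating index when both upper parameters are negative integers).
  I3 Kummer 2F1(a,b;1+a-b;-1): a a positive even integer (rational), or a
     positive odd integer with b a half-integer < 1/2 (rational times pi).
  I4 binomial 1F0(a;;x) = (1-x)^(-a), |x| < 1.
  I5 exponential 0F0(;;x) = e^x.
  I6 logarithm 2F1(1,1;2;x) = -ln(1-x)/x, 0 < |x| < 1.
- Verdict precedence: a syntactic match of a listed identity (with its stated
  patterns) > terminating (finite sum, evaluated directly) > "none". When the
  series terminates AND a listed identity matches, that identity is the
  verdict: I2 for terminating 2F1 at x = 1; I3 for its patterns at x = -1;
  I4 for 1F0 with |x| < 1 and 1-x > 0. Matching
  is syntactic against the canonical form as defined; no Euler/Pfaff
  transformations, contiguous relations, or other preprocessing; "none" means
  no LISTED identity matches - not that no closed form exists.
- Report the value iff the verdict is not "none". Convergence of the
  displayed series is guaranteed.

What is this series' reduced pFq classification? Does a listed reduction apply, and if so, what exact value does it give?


Reduced: x = -2/5, 2F1, upper = {-3/4, 5/7}, lower = {-4/7}, C = -8. Verdict: none (x = -2/5): each listed identity misses the multisets {-3/4, 5/7} ; {-4/7}.

The tell: x = (-2/5) and the running product (C = -8, x = -2/5) telescopes to a rising factorial.
Consecutive-term ratio: r(k) = (-2/5) * (k-3/4) (k+5/7) / [(k-4/7) (k+1)] - rational in k. x = (-2/5); t_0 = -8; negate the roots.


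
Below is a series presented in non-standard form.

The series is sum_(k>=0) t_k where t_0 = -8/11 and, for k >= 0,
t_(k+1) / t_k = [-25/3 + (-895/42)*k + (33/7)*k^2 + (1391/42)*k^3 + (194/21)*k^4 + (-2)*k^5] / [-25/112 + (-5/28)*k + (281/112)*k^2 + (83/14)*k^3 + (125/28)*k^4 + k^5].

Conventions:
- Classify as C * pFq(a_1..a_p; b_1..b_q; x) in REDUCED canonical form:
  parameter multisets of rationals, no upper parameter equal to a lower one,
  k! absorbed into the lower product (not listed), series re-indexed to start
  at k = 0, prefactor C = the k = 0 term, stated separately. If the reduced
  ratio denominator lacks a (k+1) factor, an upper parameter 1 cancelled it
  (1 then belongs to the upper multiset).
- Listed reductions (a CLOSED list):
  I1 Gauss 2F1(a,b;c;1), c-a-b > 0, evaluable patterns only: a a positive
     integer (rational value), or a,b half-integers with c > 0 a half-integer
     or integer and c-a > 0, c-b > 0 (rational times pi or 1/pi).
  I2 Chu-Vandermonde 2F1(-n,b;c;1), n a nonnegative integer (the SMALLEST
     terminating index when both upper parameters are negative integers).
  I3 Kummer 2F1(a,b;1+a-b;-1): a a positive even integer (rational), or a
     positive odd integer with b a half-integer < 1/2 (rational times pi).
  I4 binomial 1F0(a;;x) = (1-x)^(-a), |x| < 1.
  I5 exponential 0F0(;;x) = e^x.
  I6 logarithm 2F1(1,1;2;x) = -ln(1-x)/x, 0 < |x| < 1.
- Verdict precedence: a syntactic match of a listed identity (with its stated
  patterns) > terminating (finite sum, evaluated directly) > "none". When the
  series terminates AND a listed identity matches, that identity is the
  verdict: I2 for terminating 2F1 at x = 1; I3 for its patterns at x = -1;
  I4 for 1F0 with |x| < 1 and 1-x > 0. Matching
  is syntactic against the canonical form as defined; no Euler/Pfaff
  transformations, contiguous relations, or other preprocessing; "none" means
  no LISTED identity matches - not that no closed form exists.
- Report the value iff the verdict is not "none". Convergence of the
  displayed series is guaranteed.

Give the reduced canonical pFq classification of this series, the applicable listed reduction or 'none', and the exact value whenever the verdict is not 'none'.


The series (x = -2) is 3F2: upper {-7, -5/6, 2}, lower {-1/4, 5/2}, prefactor -8/11. Verdict: terminating - upper -7 stops the sum at k = 7; the 8 terms are added exactly. Sum: -966047104808/2793667239.

Key observation: t_0 = -8/11 here, and the parameter 5/7 appears in both the upper and lower lists and cancels (alongside the other common factor).
Consecutive-term ratio: r(k) = (-2) * (k-7) (k-5/6) (k+2) / [(k-1/4) (k+5/2) (k+1)] - poly over poly, x = (-2) from leading terms; C = -8/11 at k = 0.


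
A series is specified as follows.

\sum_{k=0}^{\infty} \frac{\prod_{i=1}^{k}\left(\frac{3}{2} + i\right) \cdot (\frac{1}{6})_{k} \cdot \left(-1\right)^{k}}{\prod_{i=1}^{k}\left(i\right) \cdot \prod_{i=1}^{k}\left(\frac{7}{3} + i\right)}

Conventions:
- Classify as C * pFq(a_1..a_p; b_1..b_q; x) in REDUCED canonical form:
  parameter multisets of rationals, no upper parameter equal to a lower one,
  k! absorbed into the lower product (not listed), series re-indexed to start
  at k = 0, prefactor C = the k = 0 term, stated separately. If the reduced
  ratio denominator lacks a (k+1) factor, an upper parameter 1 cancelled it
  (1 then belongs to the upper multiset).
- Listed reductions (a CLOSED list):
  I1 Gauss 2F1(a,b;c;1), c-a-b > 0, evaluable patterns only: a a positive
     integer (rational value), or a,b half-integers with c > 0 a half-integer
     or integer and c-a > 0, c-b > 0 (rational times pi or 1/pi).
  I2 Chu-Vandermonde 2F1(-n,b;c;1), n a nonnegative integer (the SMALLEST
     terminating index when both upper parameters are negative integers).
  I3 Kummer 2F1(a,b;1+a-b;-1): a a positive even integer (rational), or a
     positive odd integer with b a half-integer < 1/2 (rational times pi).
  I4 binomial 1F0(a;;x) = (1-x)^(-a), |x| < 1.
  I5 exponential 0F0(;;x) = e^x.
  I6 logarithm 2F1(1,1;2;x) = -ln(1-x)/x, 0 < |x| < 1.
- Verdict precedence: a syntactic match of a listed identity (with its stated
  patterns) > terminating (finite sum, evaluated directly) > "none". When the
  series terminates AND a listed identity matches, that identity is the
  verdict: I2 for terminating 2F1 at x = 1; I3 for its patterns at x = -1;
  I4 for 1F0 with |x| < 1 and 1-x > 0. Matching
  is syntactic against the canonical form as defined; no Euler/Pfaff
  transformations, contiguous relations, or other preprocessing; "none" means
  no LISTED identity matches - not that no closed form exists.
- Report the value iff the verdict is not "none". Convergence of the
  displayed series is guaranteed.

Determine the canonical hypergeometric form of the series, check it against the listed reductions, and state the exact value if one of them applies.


With C = 1: the canonical form is 2F1(\frac{1}{6}, \frac{5}{2}; \frac{10}{3}; -1). Verdict: none. A 2F1 with upper {\frac{1}{6}, \frac{5}{2}} fits none of I1-I6 at x = -1; the sum runs forever.

Key step: x = -1 and the lower running product (prefactor 1) is a rising factorial.
Adjacent-term ratio: r(k) = -1 * (k+\frac{1}{6}) (k+\frac{5}{2}) / [(k+\frac{10}{3}) (k+1)] ; factor over Q: parameters, x = -1, and C = 1.


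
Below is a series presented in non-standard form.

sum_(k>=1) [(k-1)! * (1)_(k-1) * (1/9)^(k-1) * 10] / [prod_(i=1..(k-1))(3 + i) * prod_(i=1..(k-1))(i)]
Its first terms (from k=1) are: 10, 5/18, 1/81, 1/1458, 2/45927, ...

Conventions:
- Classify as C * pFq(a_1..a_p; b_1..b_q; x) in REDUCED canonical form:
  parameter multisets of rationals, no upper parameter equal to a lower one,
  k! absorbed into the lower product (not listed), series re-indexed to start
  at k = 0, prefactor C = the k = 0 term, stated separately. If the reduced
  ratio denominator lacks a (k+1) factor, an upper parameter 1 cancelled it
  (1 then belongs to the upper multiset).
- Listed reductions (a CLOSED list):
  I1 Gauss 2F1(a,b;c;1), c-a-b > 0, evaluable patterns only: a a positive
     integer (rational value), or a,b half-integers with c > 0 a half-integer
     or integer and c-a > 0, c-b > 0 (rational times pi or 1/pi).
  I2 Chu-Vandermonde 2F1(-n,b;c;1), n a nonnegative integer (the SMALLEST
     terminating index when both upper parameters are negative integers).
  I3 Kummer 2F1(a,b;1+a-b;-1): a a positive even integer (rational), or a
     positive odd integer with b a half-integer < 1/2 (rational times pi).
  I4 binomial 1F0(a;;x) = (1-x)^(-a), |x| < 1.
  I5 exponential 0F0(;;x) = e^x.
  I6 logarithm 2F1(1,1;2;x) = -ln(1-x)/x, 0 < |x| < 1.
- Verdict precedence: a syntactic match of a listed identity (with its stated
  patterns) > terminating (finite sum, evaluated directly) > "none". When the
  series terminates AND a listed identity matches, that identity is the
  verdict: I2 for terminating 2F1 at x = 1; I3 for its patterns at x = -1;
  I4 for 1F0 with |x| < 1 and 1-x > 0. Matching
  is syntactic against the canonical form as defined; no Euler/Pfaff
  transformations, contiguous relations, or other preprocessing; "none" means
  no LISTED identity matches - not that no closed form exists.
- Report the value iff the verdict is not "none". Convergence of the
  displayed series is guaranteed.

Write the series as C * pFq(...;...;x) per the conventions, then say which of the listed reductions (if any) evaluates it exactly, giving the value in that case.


Structural cue: with t_0 = 10, the product of the first k integers (C = 10, x = 1/9) is k!.
Consecutive-term ratio: r(k) = (1/9) * (k+1) (k+1) / [(k+4) (k+1)] ; factor over Q: parameters, x = (1/9), and C = 10.

Canonical form: C = 10 times 2F1 with upper {1, 1}, lower {4}, x = 1/9. Verdict: none. A 2F1 with upper {1, 1} fits none of I1-I6 at x = 1/9; the sum runs forever.


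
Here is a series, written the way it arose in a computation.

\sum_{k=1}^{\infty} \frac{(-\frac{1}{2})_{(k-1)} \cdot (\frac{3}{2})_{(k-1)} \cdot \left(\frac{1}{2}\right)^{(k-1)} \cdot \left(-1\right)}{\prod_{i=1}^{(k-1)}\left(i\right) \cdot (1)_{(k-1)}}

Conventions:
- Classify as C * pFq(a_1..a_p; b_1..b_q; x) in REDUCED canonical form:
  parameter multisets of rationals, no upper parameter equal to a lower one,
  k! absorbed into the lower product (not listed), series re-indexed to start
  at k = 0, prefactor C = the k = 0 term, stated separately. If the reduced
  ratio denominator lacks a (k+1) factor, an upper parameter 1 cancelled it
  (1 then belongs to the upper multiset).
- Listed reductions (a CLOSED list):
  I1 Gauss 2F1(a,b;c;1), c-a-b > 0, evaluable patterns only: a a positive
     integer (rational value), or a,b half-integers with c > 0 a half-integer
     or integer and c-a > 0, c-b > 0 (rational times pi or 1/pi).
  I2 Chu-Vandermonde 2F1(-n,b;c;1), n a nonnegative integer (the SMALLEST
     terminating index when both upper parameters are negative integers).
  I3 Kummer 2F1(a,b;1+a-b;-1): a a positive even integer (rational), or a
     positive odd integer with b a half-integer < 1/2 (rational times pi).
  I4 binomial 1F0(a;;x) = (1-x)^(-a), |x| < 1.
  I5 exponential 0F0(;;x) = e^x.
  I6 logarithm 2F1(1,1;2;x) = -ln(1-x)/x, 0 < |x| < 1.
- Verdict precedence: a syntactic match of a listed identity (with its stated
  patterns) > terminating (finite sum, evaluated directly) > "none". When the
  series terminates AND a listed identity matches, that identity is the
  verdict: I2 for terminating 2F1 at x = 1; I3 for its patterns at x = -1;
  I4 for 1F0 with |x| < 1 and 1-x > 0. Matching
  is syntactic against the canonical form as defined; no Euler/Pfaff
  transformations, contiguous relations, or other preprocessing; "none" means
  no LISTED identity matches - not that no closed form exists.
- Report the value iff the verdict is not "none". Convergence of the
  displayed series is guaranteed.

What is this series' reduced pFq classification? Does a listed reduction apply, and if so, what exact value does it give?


The tell: t_0 being -1, the lower running product (C = -1) is a rising factorial.
Step ratio: r(k) = \frac{1}{2} * (k-\frac{1}{2}) (k+\frac{3}{2}) / [(k+1) (k+1)] - rational; roots negated = parameters, x = \frac{1}{2}, C = -1.

Prefactor -1, argument \frac{1}{2}: 2F1 with upper {-\frac{1}{2}, \frac{3}{2}} over lower {1}. Verdict: none - this 2F1 at x = \frac{1}{2} matches no listed pattern, and upper {-\frac{1}{2}, \frac{3}{2}} holds no stopper.


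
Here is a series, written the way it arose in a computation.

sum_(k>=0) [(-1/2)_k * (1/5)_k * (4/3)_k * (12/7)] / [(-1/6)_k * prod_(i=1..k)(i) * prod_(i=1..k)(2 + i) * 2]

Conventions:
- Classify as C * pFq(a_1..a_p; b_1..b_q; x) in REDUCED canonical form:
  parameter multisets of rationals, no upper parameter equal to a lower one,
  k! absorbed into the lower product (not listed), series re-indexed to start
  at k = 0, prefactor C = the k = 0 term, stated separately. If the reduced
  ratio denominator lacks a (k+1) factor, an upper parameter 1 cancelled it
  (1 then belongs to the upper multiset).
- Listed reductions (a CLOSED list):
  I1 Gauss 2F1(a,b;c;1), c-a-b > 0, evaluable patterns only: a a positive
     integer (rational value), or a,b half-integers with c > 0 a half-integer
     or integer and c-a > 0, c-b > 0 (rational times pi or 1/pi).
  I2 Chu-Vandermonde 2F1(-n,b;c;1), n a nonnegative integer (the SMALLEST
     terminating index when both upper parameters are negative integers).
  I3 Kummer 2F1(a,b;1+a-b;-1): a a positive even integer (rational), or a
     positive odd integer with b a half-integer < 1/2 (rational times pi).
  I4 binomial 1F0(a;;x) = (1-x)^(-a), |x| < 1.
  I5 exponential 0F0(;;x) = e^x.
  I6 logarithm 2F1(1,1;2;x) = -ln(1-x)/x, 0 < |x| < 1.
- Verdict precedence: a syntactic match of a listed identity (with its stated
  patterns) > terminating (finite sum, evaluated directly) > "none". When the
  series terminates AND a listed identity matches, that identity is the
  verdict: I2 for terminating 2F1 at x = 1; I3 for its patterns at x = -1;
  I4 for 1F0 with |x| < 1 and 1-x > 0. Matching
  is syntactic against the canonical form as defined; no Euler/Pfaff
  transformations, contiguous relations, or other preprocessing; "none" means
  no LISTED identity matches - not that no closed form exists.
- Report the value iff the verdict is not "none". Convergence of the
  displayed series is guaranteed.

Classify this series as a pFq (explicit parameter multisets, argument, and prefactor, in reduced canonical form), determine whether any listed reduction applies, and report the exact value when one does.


Key observation: x = 1 and the lower running product (C = 6/7) is a rising factorial.
Term ratio: r(k) = 1 * (k-1/2) (k+1/5) (k+4/3) / [(k-1/6) (k+3) (k+1)] - rational; roots negated = parameters, x = 1, C = 6/7.

x = 1 here; the reduced form reads 3F2, upper {-1/2, 1/5, 4/3}, lower {-1/6, 3}, C = 6/7. Verdict: none. No listed pattern accepts 3F2(-1/2, 1/5, 4/3; -1/6, 3; 1).


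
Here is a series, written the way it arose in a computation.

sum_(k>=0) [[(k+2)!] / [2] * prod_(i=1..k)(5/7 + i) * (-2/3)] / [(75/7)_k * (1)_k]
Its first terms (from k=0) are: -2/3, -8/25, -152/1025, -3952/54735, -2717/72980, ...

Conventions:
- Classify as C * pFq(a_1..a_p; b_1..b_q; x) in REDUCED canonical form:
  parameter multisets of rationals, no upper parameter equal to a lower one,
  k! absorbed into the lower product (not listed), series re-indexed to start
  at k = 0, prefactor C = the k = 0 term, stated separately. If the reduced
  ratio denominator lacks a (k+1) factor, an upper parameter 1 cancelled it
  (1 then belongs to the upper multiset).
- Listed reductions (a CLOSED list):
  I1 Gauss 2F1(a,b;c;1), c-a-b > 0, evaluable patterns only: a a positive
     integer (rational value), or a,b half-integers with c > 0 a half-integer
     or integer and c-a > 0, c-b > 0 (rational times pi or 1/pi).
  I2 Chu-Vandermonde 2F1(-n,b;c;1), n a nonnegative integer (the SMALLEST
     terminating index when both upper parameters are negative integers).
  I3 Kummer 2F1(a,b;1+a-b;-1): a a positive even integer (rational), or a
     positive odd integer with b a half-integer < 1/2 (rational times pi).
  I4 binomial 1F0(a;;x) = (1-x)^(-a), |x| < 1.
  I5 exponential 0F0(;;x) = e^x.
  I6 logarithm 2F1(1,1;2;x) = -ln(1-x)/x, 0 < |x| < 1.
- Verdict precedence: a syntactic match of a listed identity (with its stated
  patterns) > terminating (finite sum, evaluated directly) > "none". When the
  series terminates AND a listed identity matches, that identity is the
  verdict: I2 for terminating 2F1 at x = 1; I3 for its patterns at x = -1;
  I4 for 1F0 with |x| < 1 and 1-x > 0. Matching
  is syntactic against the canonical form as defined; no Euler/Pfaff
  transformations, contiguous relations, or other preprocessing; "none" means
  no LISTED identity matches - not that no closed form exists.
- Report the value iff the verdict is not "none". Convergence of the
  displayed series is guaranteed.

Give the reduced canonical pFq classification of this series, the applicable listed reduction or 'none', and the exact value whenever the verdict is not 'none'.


x = 1 here; the reduced form reads 2F1, upper {12/7, 3}, lower {75/7}, C = -2/3. Verdict at x = 1: the Gauss summation I1 matches (x = 1: the Gamma ratio telescopes since c-a-b = 6 > 0 and a = 3 in Z>0). Sum: -3111/2401.

The tell: t_0 = -2/3 here, and the running product (C = -2/3, x = 1) telescopes to a rising factorial.
Step ratio: r(k) = 1 * (k+12/7) (k+3) / [(k+75/7) (k+1)] - rational in k. x = 1; t_0 = -2/3; negate the roots.


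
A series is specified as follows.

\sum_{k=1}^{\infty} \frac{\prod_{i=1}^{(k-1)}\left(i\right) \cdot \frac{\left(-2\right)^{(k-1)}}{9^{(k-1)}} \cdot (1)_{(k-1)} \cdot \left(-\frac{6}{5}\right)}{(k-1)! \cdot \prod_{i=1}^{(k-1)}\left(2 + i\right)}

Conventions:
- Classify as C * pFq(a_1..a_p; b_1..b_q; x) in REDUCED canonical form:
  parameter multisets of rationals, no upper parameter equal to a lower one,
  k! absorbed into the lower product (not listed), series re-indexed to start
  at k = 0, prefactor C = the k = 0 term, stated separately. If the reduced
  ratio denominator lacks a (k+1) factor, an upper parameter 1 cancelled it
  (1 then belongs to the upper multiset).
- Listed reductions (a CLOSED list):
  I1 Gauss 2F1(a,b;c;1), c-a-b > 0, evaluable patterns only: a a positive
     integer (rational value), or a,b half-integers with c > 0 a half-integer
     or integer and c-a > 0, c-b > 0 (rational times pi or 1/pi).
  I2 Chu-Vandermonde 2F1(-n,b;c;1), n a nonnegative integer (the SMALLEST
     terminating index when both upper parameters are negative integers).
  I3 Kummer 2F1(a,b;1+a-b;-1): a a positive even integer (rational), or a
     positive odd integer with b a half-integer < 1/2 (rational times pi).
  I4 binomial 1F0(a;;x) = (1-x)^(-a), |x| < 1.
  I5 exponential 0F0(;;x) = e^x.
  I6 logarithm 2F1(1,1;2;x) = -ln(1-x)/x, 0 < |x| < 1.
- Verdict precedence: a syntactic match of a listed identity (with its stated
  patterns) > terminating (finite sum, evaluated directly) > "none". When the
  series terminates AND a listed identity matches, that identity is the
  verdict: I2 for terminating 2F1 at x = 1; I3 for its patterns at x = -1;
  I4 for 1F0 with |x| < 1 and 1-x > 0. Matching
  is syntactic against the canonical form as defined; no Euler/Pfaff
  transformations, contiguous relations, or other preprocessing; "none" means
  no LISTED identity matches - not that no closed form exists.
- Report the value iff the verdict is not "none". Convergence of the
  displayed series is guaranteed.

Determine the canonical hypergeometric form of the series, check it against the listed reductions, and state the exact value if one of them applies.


At argument -\frac{2}{9}: a 2F1 with upper {1, 1}, lower {3}, scaled by C = -\frac{6}{5}. Verdict: none here - no I1-I6 shape fits x = -\frac{2}{9} with lower {3}.

First insight: x = -\frac{2}{9} and the two geometric factors (C = -6/5, x = -2/9) combine into one argument.
Term ratio: r(k) = -\frac{2}{9} * (k+1) (k+1) / [(k+3) (k+1)] - poly over poly, x = -\frac{2}{9} from leading terms; C = -\frac{6}{5} at k = 0.


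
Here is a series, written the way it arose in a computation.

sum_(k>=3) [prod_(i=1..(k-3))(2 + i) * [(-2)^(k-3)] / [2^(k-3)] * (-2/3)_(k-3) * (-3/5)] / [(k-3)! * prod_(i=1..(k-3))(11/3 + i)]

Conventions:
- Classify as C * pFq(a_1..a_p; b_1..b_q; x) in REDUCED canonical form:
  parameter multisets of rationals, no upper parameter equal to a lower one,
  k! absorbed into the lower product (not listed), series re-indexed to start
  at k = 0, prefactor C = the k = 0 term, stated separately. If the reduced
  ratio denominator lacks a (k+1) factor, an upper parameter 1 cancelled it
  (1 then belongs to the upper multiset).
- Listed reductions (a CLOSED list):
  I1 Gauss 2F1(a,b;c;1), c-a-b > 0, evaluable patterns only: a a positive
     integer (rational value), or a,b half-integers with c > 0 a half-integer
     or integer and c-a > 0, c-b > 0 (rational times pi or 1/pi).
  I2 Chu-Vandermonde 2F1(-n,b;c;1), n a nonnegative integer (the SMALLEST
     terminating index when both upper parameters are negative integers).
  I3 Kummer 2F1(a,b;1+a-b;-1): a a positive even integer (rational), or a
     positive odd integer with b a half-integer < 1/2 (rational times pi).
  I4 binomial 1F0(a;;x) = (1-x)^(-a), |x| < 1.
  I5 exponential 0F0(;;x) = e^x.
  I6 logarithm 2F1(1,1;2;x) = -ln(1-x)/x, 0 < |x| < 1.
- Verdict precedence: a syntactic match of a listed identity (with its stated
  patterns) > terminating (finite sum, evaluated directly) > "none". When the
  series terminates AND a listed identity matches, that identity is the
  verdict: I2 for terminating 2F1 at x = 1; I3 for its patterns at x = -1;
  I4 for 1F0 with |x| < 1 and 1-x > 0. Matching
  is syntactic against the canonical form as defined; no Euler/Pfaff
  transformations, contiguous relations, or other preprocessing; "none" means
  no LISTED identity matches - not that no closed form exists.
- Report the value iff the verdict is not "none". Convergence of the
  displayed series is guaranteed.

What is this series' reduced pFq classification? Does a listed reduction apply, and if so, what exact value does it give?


x = -1 here; the reduced form reads 2F1, upper {-2/3, 3}, lower {14/3}, C = -3/5. Verdict: none. A 2F1 with upper {-2/3, 3} fits none of I1-I6 at x = -1; the sum runs forever.

First insight: with t_0 = -3/5, the running product (C = -3/5, x = -1) telescopes to a rising factorial.
Ratio: r(k) = (-1) * (k-2/3) (k+3) / [(k+14/3) (k+1)] - rational in k. x = (-1); t_0 = -3/5; negate the roots.
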